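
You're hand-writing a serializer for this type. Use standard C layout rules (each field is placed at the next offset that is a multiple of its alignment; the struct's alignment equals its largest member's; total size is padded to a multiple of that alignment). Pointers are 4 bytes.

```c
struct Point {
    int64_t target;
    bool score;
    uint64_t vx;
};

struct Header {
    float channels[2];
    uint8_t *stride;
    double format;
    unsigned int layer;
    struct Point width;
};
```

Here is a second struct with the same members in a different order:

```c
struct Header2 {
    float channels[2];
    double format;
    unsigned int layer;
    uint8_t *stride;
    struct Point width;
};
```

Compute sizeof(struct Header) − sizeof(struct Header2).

8

Point: 0..8  target  (8B, 8-aligned); 8..9  score  (1B, 1-aligned); 9..16  -- padding (7B); 16..24  vx  (8B, 8-aligned); sizeof = 24, alignof = 8
0..8  channels  (8B, 4-aligned)
8..12  stride  (4B, 4-aligned)
12..16  -- padding (4B)
16..24  format  (8B, 8-aligned)
24..28  layer  (4B, 4-aligned)
28..32  -- padding (4B)
32..56  width  (24B, 8-aligned)
sizeof = 56, alignof = 8
— Header2 —
0..8  channels  (8B, 4-aligned)
8..16  format  (8B, 8-aligned)
16..20  layer  (4B, 4-aligned)
20..24  stride  (4B, 4-aligned)
24..48  width  (24B, 8-aligned)
sizeof = 48, alignof = 8
56 − 48 = 8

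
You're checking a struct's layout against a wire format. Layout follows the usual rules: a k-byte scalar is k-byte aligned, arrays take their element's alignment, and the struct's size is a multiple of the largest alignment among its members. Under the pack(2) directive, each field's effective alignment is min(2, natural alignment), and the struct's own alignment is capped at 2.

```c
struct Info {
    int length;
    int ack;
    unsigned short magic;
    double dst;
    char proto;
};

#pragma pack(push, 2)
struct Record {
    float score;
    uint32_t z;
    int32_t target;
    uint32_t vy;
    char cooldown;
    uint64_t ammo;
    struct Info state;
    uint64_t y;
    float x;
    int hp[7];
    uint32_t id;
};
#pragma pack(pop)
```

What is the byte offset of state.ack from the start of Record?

30

Info: 0..4  length  (4B, 4-aligned); 4..8  ack  (4B, 4-aligned); 8..10  magic  (2B, 2-aligned); 10..16  -- padding (6B); 16..24  dst  (8B, 8-aligned); 24..25  proto  (1B, 1-aligned); 25..32  -- tail padding (7B); sizeof = 32, alignof = 8
0..4  score  (4B, 2-aligned)
4..8  z  (4B, 2-aligned)
8..12  target  (4B, 2-aligned)
12..16  vy  (4B, 2-aligned)
16..17  cooldown  (1B, 1-aligned)
17..18  -- padding (1B)
18..26  ammo  (8B, 2-aligned)
26..58  state  (32B, 2-aligned)
within Info: ack at 4
26 + 4 = 30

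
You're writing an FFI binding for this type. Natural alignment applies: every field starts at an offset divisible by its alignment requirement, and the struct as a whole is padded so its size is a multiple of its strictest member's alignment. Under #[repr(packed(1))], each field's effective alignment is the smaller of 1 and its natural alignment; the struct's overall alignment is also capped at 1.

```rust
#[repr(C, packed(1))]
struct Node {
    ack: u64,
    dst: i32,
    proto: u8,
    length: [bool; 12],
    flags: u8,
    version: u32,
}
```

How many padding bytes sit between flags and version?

@0: ack [8B, align 1] → 8
@8: dst [4B, align 1] → 12
@12: proto [1B, align 1] → 13
@13: length [12B, align 1] → 25
@25: flags [1B, align 1] → 26
@26: version [4B, align 1] → 30

0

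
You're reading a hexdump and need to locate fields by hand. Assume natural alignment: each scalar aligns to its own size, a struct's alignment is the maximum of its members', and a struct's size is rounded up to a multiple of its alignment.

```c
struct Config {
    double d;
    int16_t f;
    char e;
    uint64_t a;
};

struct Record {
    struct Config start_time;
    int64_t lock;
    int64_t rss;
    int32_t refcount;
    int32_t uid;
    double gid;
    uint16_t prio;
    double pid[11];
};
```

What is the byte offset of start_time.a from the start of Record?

16

Config: @0: d [8B, align 8] → 8; @8: f [2B, align 2] → 10; @10: e [1B, align 1] → 11; +5 pad (align 8); @16: a [8B, align 8] → 24; size 24, align 8
@0: start_time [24B, align 8] → 24
within Config: a at 16
0 + 16 = 16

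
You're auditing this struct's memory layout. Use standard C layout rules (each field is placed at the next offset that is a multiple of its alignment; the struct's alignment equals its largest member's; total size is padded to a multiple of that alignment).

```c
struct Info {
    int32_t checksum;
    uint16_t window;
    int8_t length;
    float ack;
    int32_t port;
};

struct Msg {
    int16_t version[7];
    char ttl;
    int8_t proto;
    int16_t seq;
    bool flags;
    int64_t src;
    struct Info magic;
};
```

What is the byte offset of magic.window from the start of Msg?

Info: 0..4  checksum  (4B, 4-aligned); 4..6  window  (2B, 2-aligned); 6..7  length  (1B, 1-aligned); 7..8  -- padding (1B); 8..12  ack  (4B, 4-aligned); 12..16  port  (4B, 4-aligned); sizeof = 16, alignof = 4
0..14  version  (14B, 2-aligned)
14..15  ttl  (1B, 1-aligned)
15..16  proto  (1B, 1-aligned)
16..18  seq  (2B, 2-aligned)
18..19  flags  (1B, 1-aligned)
19..24  -- padding (5B)
24..32  src  (8B, 8-aligned)
32..48  magic  (16B, 4-aligned)
within Info: window at 4
32 + 4 = 36

36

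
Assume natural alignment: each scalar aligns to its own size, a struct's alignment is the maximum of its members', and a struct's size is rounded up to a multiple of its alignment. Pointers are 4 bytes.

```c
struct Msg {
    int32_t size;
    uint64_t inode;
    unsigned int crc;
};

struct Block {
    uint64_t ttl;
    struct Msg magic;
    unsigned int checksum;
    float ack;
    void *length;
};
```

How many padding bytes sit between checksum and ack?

0

Msg: @0: size [4B, align 4] → 4; +4 pad (align 8); @8: inode [8B, align 8] → 16; @16: crc [4B, align 4] → 20; +4 tail pad (align 8); size 24, align 8
@0: ttl [8B, align 8] → 8
@8: magic [24B, align 8] → 32
@32: checksum [4B, align 4] → 36
@36: ack [4B, align 4] → 40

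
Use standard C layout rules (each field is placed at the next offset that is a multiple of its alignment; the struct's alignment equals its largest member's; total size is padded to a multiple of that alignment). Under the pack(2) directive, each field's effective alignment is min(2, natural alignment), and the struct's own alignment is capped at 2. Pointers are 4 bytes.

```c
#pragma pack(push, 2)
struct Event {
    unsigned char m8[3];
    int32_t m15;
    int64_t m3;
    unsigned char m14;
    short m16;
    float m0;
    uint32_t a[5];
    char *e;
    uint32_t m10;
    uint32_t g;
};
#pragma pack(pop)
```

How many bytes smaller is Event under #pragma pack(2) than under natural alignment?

natural layout:
  m8 at 0 (size 3, align 1) → ends 3
  pad 1 to align 4 for m15
  m15 at 4 (size 4, align 4) → ends 8
  m3 at 8 (size 8, align 8) → ends 16
  m14 at 16 (size 1, align 1) → ends 17
  pad 1 to align 2 for m16
  m16 at 18 (size 2, align 2) → ends 20
  m0 at 20 (size 4, align 4) → ends 24
  a at 24 (size 20, align 4) → ends 44
  e at 44 (size 4, align 4) → ends 48
  m10 at 48 (size 4, align 4) → ends 52
  g at 52 (size 4, align 4) → ends 56
  total 56 bytes, alignment 8
packed(2) layout:
  m8 at 0 (size 3, align 1) → ends 3
  pad 1 to align 2 for m15
  m15 at 4 (size 4, align 2) → ends 8
  m3 at 8 (size 8, align 2) → ends 16
  m14 at 16 (size 1, align 1) → ends 17
  pad 1 to align 2 for m16
  m16 at 18 (size 2, align 2) → ends 20
  m0 at 20 (size 4, align 2) → ends 24
  a at 24 (size 20, align 2) → ends 44
  e at 44 (size 4, align 2) → ends 48
  m10 at 48 (size 4, align 2) → ends 52
  g at 52 (size 4, align 2) → ends 56
  total 56 bytes, alignment 2
56 − 56 = 0

0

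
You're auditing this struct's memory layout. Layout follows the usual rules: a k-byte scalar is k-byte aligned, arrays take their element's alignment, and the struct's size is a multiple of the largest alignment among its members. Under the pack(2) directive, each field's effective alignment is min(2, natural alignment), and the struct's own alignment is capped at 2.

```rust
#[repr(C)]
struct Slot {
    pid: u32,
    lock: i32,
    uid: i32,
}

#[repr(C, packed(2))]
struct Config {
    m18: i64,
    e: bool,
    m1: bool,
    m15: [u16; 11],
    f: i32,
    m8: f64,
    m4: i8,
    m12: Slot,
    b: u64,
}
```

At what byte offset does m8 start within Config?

Slot: 0..4  pid  (4B, 4-aligned); 4..8  lock  (4B, 4-aligned); 8..12  uid  (4B, 4-aligned); sizeof = 12, alignof = 4
0..8  m18  (8B, 2-aligned)
8..9  e  (1B, 1-aligned)
9..10  m1  (1B, 1-aligned)
10..32  m15  (22B, 2-aligned)
32..36  f  (4B, 2-aligned)
36..44  m8  (8B, 2-aligned)

36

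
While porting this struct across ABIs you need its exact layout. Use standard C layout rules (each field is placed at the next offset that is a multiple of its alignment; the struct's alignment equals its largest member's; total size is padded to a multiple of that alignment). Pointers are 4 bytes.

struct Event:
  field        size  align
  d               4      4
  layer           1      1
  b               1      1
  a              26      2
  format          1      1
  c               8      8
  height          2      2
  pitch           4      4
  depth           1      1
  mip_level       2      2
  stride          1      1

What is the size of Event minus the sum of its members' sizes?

13

@0: d [4B, align 4] → 4
@4: layer [1B, align 1] → 5
@5: b [1B, align 1] → 6
@6: a [26B, align 2] → 32
@32: format [1B, align 1] → 33
+7 pad (align 8)
@40: c [8B, align 8] → 48
@48: height [2B, align 2] → 50
+2 pad (align 4)
@52: pitch [4B, align 4] → 56
@56: depth [1B, align 1] → 57
+1 pad (align 2)
@58: mip_level [2B, align 2] → 60
@60: stride [1B, align 1] → 61
+3 tail pad (align 8)
size 64, align 8
data bytes 51, size 64 → padding 13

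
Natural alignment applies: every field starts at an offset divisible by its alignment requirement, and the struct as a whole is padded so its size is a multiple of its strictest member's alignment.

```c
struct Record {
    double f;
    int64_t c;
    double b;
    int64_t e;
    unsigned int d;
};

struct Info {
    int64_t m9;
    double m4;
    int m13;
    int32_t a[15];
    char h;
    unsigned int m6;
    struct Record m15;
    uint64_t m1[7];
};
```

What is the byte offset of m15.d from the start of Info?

120

Record: f at 0 (size 8, align 8) → ends 8; c at 8 (size 8, align 8) → ends 16; b at 16 (size 8, align 8) → ends 24; e at 24 (size 8, align 8) → ends 32; d at 32 (size 4, align 4) → ends 36; tail pad 4 to reach multiple of 8; total 40 bytes, alignment 8
m9 at 0 (size 8, align 8) → ends 8
m4 at 8 (size 8, align 8) → ends 16
m13 at 16 (size 4, align 4) → ends 20
a at 20 (size 60, align 4) → ends 80
h at 80 (size 1, align 1) → ends 81
pad 3 to align 4 for m6
m6 at 84 (size 4, align 4) → ends 88
m15 at 88 (size 40, align 8) → ends 128
within Record: d at 32
88 + 32 = 120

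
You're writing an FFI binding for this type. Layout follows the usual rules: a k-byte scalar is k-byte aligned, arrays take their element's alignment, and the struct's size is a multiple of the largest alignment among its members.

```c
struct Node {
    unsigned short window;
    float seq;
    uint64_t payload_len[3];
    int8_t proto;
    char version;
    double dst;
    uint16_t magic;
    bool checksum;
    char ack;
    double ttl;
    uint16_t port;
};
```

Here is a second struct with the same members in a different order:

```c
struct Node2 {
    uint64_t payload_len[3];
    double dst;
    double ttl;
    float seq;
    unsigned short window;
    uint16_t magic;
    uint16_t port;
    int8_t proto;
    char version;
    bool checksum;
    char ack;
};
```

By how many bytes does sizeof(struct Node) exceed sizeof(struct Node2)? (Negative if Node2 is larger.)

window at 0 (size 2, align 2) → ends 2
pad 2 to align 4 for seq
seq at 4 (size 4, align 4) → ends 8
payload_len at 8 (size 24, align 8) → ends 32
proto at 32 (size 1, align 1) → ends 33
version at 33 (size 1, align 1) → ends 34
pad 6 to align 8 for dst
dst at 40 (size 8, align 8) → ends 48
magic at 48 (size 2, align 2) → ends 50
checksum at 50 (size 1, align 1) → ends 51
ack at 51 (size 1, align 1) → ends 52
pad 4 to align 8 for ttl
ttl at 56 (size 8, align 8) → ends 64
port at 64 (size 2, align 2) → ends 66
tail pad 6 to reach multiple of 8
total 72 bytes, alignment 8
— Node2 —
payload_len at 0 (size 24, align 8) → ends 24
dst at 24 (size 8, align 8) → ends 32
ttl at 32 (size 8, align 8) → ends 40
seq at 40 (size 4, align 4) → ends 44
window at 44 (size 2, align 2) → ends 46
magic at 46 (size 2, align 2) → ends 48
port at 48 (size 2, align 2) → ends 50
proto at 50 (size 1, align 1) → ends 51
version at 51 (size 1, align 1) → ends 52
checksum at 52 (size 1, align 1) → ends 53
ack at 53 (size 1, align 1) → ends 54
tail pad 2 to reach multiple of 8
total 56 bytes, alignment 8
72 − 56 = 16

16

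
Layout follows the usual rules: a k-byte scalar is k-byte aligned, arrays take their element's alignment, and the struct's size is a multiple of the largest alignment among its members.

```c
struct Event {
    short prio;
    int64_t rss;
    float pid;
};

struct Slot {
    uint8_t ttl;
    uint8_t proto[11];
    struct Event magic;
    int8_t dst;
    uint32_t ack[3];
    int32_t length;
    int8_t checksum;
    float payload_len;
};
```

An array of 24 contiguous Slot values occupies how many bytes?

1728

Event: 0..2  prio  (2B, 2-aligned); 2..8  -- padding (6B); 8..16  rss  (8B, 8-aligned); 16..20  pid  (4B, 4-aligned); 20..24  -- tail padding (4B); sizeof = 24, alignof = 8
0..1  ttl  (1B, 1-aligned)
1..12  proto  (11B, 1-aligned)
12..16  -- padding (4B)
16..40  magic  (24B, 8-aligned)
40..41  dst  (1B, 1-aligned)
41..44  -- padding (3B)
44..56  ack  (12B, 4-aligned)
56..60  length  (4B, 4-aligned)
60..61  checksum  (1B, 1-aligned)
61..64  -- padding (3B)
64..68  payload_len  (4B, 4-aligned)
68..72  -- tail padding (4B)
sizeof = 72, alignof = 8
array of 24: 24 × 72 = 1728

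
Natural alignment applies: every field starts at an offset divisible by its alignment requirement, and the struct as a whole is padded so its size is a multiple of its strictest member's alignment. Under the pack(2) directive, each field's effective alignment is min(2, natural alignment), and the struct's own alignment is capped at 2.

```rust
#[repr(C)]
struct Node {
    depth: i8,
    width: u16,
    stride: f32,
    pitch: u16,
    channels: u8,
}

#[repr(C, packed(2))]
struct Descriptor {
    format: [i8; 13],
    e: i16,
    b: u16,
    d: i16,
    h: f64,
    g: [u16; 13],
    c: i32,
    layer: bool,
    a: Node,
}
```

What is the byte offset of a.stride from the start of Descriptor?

Node: depth at 0 (size 1, align 1) → ends 1; pad 1 to align 2 for width; width at 2 (size 2, align 2) → ends 4; stride at 4 (size 4, align 4) → ends 8; pitch at 8 (size 2, align 2) → ends 10; channels at 10 (size 1, align 1) → ends 11; tail pad 1 to reach multiple of 4; total 12 bytes, alignment 4
format at 0 (size 13, align 1) → ends 13
pad 1 to align 2 for e
e at 14 (size 2, align 2) → ends 16
b at 16 (size 2, align 2) → ends 18
d at 18 (size 2, align 2) → ends 20
h at 20 (size 8, align 2) → ends 28
g at 28 (size 26, align 2) → ends 54
c at 54 (size 4, align 2) → ends 58
layer at 58 (size 1, align 1) → ends 59
pad 1 to align 2 for a
a at 60 (size 12, align 2) → ends 72
within Node: stride at 4
60 + 4 = 64

64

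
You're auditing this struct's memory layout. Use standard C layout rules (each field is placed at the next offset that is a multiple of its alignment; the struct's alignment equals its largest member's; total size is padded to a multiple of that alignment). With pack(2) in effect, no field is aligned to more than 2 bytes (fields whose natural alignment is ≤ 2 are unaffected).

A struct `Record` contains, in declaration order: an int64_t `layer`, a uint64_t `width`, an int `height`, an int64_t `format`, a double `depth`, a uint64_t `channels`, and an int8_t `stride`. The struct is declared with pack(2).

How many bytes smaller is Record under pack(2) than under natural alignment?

10

natural layout:
  0..8  layer  (8B, 8-aligned)
  8..16  width  (8B, 8-aligned)
  16..20  height  (4B, 4-aligned)
  20..24  -- padding (4B)
  24..32  format  (8B, 8-aligned)
  32..40  depth  (8B, 8-aligned)
  40..48  channels  (8B, 8-aligned)
  48..49  stride  (1B, 1-aligned)
  49..56  -- tail padding (7B)
  sizeof = 56, alignof = 8
packed(2) layout:
  0..8  layer  (8B, 2-aligned)
  8..16  width  (8B, 2-aligned)
  16..20  height  (4B, 2-aligned)
  20..28  format  (8B, 2-aligned)
  28..36  depth  (8B, 2-aligned)
  36..44  channels  (8B, 2-aligned)
  44..45  stride  (1B, 1-aligned)
  45..46  -- tail padding (1B)
  sizeof = 46, alignof = 2
56 − 46 = 10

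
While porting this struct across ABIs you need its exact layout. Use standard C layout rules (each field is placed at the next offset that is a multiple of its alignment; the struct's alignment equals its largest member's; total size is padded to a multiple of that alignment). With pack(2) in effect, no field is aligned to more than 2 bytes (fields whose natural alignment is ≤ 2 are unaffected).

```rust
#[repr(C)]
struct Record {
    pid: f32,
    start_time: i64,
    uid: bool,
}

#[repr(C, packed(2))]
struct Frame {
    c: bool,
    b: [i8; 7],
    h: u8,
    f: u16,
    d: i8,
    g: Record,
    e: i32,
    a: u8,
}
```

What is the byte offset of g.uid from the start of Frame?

30

Record: 0..4  pid  (4B, 4-aligned); 4..8  -- padding (4B); 8..16  start_time  (8B, 8-aligned); 16..17  uid  (1B, 1-aligned); 17..24  -- tail padding (7B); sizeof = 24, alignof = 8
0..1  c  (1B, 1-aligned)
1..8  b  (7B, 1-aligned)
8..9  h  (1B, 1-aligned)
9..10  -- padding (1B)
10..12  f  (2B, 2-aligned)
12..13  d  (1B, 1-aligned)
13..14  -- padding (1B)
14..38  g  (24B, 2-aligned)
within Record: uid at 16
14 + 16 = 30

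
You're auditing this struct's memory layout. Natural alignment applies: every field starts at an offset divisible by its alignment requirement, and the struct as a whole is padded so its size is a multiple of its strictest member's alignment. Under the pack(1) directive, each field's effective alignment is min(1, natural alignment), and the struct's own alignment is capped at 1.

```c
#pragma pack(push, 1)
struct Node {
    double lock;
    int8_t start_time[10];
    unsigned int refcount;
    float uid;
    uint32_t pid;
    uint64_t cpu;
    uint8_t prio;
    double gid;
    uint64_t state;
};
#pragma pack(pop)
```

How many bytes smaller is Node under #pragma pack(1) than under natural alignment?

9

natural layout:
  @0: lock [8B, align 8] → 8
  @8: start_time [10B, align 1] → 18
  +2 pad (align 4)
  @20: refcount [4B, align 4] → 24
  @24: uid [4B, align 4] → 28
  @28: pid [4B, align 4] → 32
  @32: cpu [8B, align 8] → 40
  @40: prio [1B, align 1] → 41
  +7 pad (align 8)
  @48: gid [8B, align 8] → 56
  @56: state [8B, align 8] → 64
  size 64, align 8
packed(1) layout:
  @0: lock [8B, align 1] → 8
  @8: start_time [10B, align 1] → 18
  @18: refcount [4B, align 1] → 22
  @22: uid [4B, align 1] → 26
  @26: pid [4B, align 1] → 30
  @30: cpu [8B, align 1] → 38
  @38: prio [1B, align 1] → 39
  @39: gid [8B, align 1] → 47
  @47: state [8B, align 1] → 55
  size 55, align 1
64 − 55 = 9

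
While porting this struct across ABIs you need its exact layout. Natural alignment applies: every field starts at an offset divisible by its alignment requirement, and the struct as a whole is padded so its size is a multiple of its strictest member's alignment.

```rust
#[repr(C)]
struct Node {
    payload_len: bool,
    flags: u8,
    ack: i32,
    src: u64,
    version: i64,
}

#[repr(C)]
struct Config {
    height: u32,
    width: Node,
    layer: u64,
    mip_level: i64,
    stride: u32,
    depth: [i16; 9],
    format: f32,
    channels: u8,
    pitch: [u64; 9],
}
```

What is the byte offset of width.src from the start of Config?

16

Node: @0: payload_len [1B, align 1] → 1; @1: flags [1B, align 1] → 2; +2 pad (align 4); @4: ack [4B, align 4] → 8; @8: src [8B, align 8] → 16; @16: version [8B, align 8] → 24; size 24, align 8
@0: height [4B, align 4] → 4
+4 pad (align 8)
@8: width [24B, align 8] → 32
within Node: src at 8
8 + 8 = 16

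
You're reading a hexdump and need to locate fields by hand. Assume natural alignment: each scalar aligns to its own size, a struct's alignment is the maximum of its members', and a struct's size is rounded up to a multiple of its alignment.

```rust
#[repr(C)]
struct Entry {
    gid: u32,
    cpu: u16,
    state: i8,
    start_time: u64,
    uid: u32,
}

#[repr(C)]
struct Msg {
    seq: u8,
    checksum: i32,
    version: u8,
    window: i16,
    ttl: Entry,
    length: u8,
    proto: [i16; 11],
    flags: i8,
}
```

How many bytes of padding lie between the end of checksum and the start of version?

Entry: gid at 0 (size 4, align 4) → ends 4; cpu at 4 (size 2, align 2) → ends 6; state at 6 (size 1, align 1) → ends 7; pad 1 to align 8 for start_time; start_time at 8 (size 8, align 8) → ends 16; uid at 16 (size 4, align 4) → ends 20; tail pad 4 to reach multiple of 8; total 24 bytes, alignment 8
seq at 0 (size 1, align 1) → ends 1
pad 3 to align 4 for checksum
checksum at 4 (size 4, align 4) → ends 8
version at 8 (size 1, align 1) → ends 9

0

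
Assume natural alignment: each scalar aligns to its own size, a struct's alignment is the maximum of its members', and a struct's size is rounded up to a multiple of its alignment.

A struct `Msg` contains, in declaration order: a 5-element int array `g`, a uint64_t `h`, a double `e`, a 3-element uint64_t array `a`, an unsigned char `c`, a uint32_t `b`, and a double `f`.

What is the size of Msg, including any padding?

g at 0 (size 20, align 4) → ends 20
pad 4 to align 8 for h
h at 24 (size 8, align 8) → ends 32
e at 32 (size 8, align 8) → ends 40
a at 40 (size 24, align 8) → ends 64
c at 64 (size 1, align 1) → ends 65
pad 3 to align 4 for b
b at 68 (size 4, align 4) → ends 72
f at 72 (size 8, align 8) → ends 80
total 80 bytes, alignment 8

80 bytes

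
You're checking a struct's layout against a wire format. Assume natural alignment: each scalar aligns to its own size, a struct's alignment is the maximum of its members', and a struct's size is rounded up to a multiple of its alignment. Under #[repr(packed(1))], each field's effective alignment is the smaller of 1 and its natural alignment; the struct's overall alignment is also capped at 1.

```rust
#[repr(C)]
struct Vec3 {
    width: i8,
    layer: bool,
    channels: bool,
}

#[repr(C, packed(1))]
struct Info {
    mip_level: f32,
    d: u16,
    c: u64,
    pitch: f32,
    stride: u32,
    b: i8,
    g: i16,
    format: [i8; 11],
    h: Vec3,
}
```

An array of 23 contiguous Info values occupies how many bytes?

Vec3: @0: width [1B, align 1] → 1; @1: layer [1B, align 1] → 2; @2: channels [1B, align 1] → 3; size 3, align 1
@0: mip_level [4B, align 1] → 4
@4: d [2B, align 1] → 6
@6: c [8B, align 1] → 14
@14: pitch [4B, align 1] → 18
@18: stride [4B, align 1] → 22
@22: b [1B, align 1] → 23
@23: g [2B, align 1] → 25
@25: format [11B, align 1] → 36
@36: h [3B, align 1] → 39
size 39, align 1
array of 23: 23 × 39 = 897

897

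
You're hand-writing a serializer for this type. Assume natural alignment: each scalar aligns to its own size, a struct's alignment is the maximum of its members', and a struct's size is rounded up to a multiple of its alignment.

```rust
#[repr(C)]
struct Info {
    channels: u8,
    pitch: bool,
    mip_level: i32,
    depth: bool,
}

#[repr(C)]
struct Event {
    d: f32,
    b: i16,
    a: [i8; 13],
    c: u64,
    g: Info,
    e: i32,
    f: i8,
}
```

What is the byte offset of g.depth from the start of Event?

40

Info: 0..1  channels  (1B, 1-aligned); 1..2  pitch  (1B, 1-aligned); 2..4  -- padding (2B); 4..8  mip_level  (4B, 4-aligned); 8..9  depth  (1B, 1-aligned); 9..12  -- tail padding (3B); sizeof = 12, alignof = 4
0..4  d  (4B, 4-aligned)
4..6  b  (2B, 2-aligned)
6..19  a  (13B, 1-aligned)
19..24  -- padding (5B)
24..32  c  (8B, 8-aligned)
32..44  g  (12B, 4-aligned)
within Info: depth at 8
32 + 8 = 40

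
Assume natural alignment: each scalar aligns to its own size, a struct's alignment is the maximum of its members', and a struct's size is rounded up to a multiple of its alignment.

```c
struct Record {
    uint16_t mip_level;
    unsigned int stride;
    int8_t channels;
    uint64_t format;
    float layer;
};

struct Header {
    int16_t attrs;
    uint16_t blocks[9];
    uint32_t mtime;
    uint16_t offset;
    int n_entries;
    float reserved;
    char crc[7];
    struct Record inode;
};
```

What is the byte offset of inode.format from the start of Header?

Record: @0: mip_level [2B, align 2] → 2; +2 pad (align 4); @4: stride [4B, align 4] → 8; @8: channels [1B, align 1] → 9; +7 pad (align 8); @16: format [8B, align 8] → 24; @24: layer [4B, align 4] → 28; +4 tail pad (align 8); size 32, align 8
@0: attrs [2B, align 2] → 2
@2: blocks [18B, align 2] → 20
@20: mtime [4B, align 4] → 24
@24: offset [2B, align 2] → 26
+2 pad (align 4)
@28: n_entries [4B, align 4] → 32
@32: reserved [4B, align 4] → 36
@36: crc [7B, align 1] → 43
+5 pad (align 8)
@48: inode [32B, align 8] → 80
within Record: format at 16
48 + 16 = 64

64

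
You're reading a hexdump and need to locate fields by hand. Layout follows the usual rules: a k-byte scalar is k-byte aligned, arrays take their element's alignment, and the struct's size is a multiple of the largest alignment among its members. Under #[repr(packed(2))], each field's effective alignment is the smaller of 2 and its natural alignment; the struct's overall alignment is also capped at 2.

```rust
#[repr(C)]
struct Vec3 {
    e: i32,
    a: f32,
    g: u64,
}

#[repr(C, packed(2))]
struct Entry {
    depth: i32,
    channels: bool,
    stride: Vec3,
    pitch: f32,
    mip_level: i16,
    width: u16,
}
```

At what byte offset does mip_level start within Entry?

Vec3: @0: e [4B, align 4] → 4; @4: a [4B, align 4] → 8; @8: g [8B, align 8] → 16; size 16, align 8
@0: depth [4B, align 2] → 4
@4: channels [1B, align 1] → 5
+1 pad (align 2)
@6: stride [16B, align 2] → 22
@22: pitch [4B, align 2] → 26
@26: mip_level [2B, align 2] → 28

26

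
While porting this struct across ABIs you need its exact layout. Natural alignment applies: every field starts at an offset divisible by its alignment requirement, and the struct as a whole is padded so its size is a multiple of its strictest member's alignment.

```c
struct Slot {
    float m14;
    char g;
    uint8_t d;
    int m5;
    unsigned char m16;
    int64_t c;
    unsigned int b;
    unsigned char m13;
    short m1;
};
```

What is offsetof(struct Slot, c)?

16

m14 at 0 (size 4, align 4) → ends 4
g at 4 (size 1, align 1) → ends 5
d at 5 (size 1, align 1) → ends 6
pad 2 to align 4 for m5
m5 at 8 (size 4, align 4) → ends 12
m16 at 12 (size 1, align 1) → ends 13
pad 3 to align 8 for c
c at 16 (size 8, align 8) → ends 24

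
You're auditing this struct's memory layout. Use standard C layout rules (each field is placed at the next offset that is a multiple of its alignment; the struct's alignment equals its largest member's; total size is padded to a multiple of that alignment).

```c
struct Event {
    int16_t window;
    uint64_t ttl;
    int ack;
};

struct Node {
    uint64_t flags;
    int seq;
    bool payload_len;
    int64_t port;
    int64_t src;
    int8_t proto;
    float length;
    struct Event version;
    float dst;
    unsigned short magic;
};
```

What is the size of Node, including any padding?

72

Event: 0..2  window  (2B, 2-aligned); 2..8  -- padding (6B); 8..16  ttl  (8B, 8-aligned); 16..20  ack  (4B, 4-aligned); 20..24  -- tail padding (4B); sizeof = 24, alignof = 8
0..8  flags  (8B, 8-aligned)
8..12  seq  (4B, 4-aligned)
12..13  payload_len  (1B, 1-aligned)
13..16  -- padding (3B)
16..24  port  (8B, 8-aligned)
24..32  src  (8B, 8-aligned)
32..33  proto  (1B, 1-aligned)
33..36  -- padding (3B)
36..40  length  (4B, 4-aligned)
40..64  version  (24B, 8-aligned)
64..68  dst  (4B, 4-aligned)
68..70  magic  (2B, 2-aligned)
70..72  -- tail padding (2B)
sizeof = 72, alignof = 8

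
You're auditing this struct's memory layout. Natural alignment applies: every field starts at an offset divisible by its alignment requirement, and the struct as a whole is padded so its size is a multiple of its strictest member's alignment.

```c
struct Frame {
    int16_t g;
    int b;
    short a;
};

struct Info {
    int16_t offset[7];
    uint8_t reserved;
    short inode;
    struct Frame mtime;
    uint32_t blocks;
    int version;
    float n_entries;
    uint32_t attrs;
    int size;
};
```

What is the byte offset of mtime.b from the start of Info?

Frame: @0: g [2B, align 2] → 2; +2 pad (align 4); @4: b [4B, align 4] → 8; @8: a [2B, align 2] → 10; +2 tail pad (align 4); size 12, align 4
@0: offset [14B, align 2] → 14
@14: reserved [1B, align 1] → 15
+1 pad (align 2)
@16: inode [2B, align 2] → 18
+2 pad (align 4)
@20: mtime [12B, align 4] → 32
within Frame: b at 4
20 + 4 = 24

24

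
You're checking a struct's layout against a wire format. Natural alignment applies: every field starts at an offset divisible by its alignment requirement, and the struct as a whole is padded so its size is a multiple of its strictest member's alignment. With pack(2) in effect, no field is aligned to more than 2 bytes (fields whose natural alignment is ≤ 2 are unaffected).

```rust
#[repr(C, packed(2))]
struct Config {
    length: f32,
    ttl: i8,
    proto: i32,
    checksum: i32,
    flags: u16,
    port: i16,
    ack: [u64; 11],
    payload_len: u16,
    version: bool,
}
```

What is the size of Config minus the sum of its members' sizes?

2

@0: length [4B, align 2] → 4
@4: ttl [1B, align 1] → 5
+1 pad (align 2)
@6: proto [4B, align 2] → 10
@10: checksum [4B, align 2] → 14
@14: flags [2B, align 2] → 16
@16: port [2B, align 2] → 18
@18: ack [88B, align 2] → 106
@106: payload_len [2B, align 2] → 108
@108: version [1B, align 1] → 109
+1 tail pad (align 2)
size 110, align 2
data bytes 108, size 110 → padding 2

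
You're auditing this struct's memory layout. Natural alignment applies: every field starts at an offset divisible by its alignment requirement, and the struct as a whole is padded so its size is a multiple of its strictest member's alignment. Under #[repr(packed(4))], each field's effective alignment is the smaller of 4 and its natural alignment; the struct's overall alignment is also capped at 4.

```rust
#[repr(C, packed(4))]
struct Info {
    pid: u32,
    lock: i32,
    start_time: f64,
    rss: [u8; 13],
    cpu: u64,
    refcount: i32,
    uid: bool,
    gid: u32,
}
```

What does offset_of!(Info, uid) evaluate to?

44

@0: pid [4B, align 4] → 4
@4: lock [4B, align 4] → 8
@8: start_time [8B, align 4] → 16
@16: rss [13B, align 1] → 29
+3 pad (align 4)
@32: cpu [8B, align 4] → 40
@40: refcount [4B, align 4] → 44
@44: uid [1B, align 1] → 45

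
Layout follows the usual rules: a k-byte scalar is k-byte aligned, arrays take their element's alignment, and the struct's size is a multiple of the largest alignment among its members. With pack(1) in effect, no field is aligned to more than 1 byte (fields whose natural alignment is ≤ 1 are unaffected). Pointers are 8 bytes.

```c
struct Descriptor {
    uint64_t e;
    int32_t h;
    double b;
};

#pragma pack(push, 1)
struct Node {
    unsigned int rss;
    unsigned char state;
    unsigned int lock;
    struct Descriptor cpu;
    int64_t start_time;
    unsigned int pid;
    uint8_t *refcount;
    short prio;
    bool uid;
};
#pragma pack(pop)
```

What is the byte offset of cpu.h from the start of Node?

17

Descriptor: 0..8  e  (8B, 8-aligned); 8..12  h  (4B, 4-aligned); 12..16  -- padding (4B); 16..24  b  (8B, 8-aligned); sizeof = 24, alignof = 8
0..4  rss  (4B, 1-aligned)
4..5  state  (1B, 1-aligned)
5..9  lock  (4B, 1-aligned)
9..33  cpu  (24B, 1-aligned)
within Descriptor: h at 8
9 + 8 = 17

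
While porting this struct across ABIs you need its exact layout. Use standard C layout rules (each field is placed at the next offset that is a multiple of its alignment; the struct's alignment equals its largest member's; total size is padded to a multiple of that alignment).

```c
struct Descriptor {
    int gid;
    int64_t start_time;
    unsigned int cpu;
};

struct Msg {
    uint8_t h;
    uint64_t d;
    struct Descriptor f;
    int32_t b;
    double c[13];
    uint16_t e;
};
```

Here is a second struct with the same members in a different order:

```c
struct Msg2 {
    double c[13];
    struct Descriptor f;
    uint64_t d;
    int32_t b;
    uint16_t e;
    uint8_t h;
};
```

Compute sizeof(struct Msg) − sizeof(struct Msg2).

Descriptor: 0..4  gid  (4B, 4-aligned); 4..8  -- padding (4B); 8..16  start_time  (8B, 8-aligned); 16..20  cpu  (4B, 4-aligned); 20..24  -- tail padding (4B); sizeof = 24, alignof = 8
0..1  h  (1B, 1-aligned)
1..8  -- padding (7B)
8..16  d  (8B, 8-aligned)
16..40  f  (24B, 8-aligned)
40..44  b  (4B, 4-aligned)
44..48  -- padding (4B)
48..152  c  (104B, 8-aligned)
152..154  e  (2B, 2-aligned)
154..160  -- tail padding (6B)
sizeof = 160, alignof = 8
— Msg2 —
0..104  c  (104B, 8-aligned)
104..128  f  (24B, 8-aligned)
128..136  d  (8B, 8-aligned)
136..140  b  (4B, 4-aligned)
140..142  e  (2B, 2-aligned)
142..143  h  (1B, 1-aligned)
143..144  -- tail padding (1B)
sizeof = 144, alignof = 8
160 − 144 = 16

16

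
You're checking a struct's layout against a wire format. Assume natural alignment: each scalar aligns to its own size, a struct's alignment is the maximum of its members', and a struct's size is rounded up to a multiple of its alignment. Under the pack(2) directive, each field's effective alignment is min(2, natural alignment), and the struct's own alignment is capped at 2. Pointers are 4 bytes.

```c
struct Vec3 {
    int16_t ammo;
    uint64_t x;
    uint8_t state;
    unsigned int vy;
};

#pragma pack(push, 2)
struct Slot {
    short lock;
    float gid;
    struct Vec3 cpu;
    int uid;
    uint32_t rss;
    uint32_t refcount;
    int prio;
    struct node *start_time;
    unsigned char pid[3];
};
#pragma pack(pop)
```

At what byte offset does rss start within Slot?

Vec3: ammo at 0 (size 2, align 2) → ends 2; pad 6 to align 8 for x; x at 8 (size 8, align 8) → ends 16; state at 16 (size 1, align 1) → ends 17; pad 3 to align 4 for vy; vy at 20 (size 4, align 4) → ends 24; total 24 bytes, alignment 8
lock at 0 (size 2, align 2) → ends 2
gid at 2 (size 4, align 2) → ends 6
cpu at 6 (size 24, align 2) → ends 30
uid at 30 (size 4, align 2) → ends 34
rss at 34 (size 4, align 2) → ends 38

34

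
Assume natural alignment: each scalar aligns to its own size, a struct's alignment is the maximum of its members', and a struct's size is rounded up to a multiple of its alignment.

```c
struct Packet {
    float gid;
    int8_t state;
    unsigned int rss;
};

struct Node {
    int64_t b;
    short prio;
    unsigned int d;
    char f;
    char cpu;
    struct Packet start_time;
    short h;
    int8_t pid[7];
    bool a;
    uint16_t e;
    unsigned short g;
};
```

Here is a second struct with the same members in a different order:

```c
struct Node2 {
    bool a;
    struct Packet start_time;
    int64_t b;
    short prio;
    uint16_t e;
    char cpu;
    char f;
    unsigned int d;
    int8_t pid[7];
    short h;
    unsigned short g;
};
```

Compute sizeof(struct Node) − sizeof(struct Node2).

0

Packet: gid at 0 (size 4, align 4) → ends 4; state at 4 (size 1, align 1) → ends 5; pad 3 to align 4 for rss; rss at 8 (size 4, align 4) → ends 12; total 12 bytes, alignment 4
b at 0 (size 8, align 8) → ends 8
prio at 8 (size 2, align 2) → ends 10
pad 2 to align 4 for d
d at 12 (size 4, align 4) → ends 16
f at 16 (size 1, align 1) → ends 17
cpu at 17 (size 1, align 1) → ends 18
pad 2 to align 4 for start_time
start_time at 20 (size 12, align 4) → ends 32
h at 32 (size 2, align 2) → ends 34
pid at 34 (size 7, align 1) → ends 41
a at 41 (size 1, align 1) → ends 42
e at 42 (size 2, align 2) → ends 44
g at 44 (size 2, align 2) → ends 46
tail pad 2 to reach multiple of 8
total 48 bytes, alignment 8
— Node2 —
a at 0 (size 1, align 1) → ends 1
pad 3 to align 4 for start_time
start_time at 4 (size 12, align 4) → ends 16
b at 16 (size 8, align 8) → ends 24
prio at 24 (size 2, align 2) → ends 26
e at 26 (size 2, align 2) → ends 28
cpu at 28 (size 1, align 1) → ends 29
f at 29 (size 1, align 1) → ends 30
pad 2 to align 4 for d
d at 32 (size 4, align 4) → ends 36
pid at 36 (size 7, align 1) → ends 43
pad 1 to align 2 for h
h at 44 (size 2, align 2) → ends 46
g at 46 (size 2, align 2) → ends 48
total 48 bytes, alignment 8
48 − 48 = 0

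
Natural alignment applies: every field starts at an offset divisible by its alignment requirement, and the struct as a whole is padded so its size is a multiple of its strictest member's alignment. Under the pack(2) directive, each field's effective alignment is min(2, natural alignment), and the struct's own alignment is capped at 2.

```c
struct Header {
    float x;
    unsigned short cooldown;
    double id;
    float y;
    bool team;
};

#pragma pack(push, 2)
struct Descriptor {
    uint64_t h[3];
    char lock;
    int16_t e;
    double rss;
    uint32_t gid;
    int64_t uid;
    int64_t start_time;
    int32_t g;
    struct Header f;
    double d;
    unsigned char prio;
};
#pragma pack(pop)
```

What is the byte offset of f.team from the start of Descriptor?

80

Header: 0..4  x  (4B, 4-aligned); 4..6  cooldown  (2B, 2-aligned); 6..8  -- padding (2B); 8..16  id  (8B, 8-aligned); 16..20  y  (4B, 4-aligned); 20..21  team  (1B, 1-aligned); 21..24  -- tail padding (3B); sizeof = 24, alignof = 8
0..24  h  (24B, 2-aligned)
24..25  lock  (1B, 1-aligned)
25..26  -- padding (1B)
26..28  e  (2B, 2-aligned)
28..36  rss  (8B, 2-aligned)
36..40  gid  (4B, 2-aligned)
40..48  uid  (8B, 2-aligned)
48..56  start_time  (8B, 2-aligned)
56..60  g  (4B, 2-aligned)
60..84  f  (24B, 2-aligned)
within Header: team at 20
60 + 20 = 80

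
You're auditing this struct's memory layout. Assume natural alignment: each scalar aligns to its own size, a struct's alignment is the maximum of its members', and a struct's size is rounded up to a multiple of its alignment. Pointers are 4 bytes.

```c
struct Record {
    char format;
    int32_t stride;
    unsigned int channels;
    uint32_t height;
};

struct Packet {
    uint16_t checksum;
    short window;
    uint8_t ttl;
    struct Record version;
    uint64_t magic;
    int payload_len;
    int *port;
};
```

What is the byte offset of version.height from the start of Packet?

Record: @0: format [1B, align 1] → 1; +3 pad (align 4); @4: stride [4B, align 4] → 8; @8: channels [4B, align 4] → 12; @12: height [4B, align 4] → 16; size 16, align 4
@0: checksum [2B, align 2] → 2
@2: window [2B, align 2] → 4
@4: ttl [1B, align 1] → 5
+3 pad (align 4)
@8: version [16B, align 4] → 24
within Record: height at 12
8 + 12 = 20

20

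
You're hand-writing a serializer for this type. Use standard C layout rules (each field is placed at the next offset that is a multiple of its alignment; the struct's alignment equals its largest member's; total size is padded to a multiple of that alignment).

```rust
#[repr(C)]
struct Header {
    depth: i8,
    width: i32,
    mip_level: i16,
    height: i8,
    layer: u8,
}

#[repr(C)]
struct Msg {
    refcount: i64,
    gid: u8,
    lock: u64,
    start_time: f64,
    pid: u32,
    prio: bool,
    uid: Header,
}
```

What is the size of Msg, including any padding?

Header: @0: depth [1B, align 1] → 1; +3 pad (align 4); @4: width [4B, align 4] → 8; @8: mip_level [2B, align 2] → 10; @10: height [1B, align 1] → 11; @11: layer [1B, align 1] → 12; size 12, align 4
@0: refcount [8B, align 8] → 8
@8: gid [1B, align 1] → 9
+7 pad (align 8)
@16: lock [8B, align 8] → 24
@24: start_time [8B, align 8] → 32
@32: pid [4B, align 4] → 36
@36: prio [1B, align 1] → 37
+3 pad (align 4)
@40: uid [12B, align 4] → 52
+4 tail pad (align 8)
size 56, align 8

56 bytes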